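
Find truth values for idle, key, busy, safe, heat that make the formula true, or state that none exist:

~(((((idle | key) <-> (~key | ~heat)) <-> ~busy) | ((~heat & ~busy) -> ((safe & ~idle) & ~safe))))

idle: False, key: False, busy: False, safe: False, heat: False

  ~(((((idle | key) <-> (~key | ~heat)) <-> ~busy) | ((~heat & ~busy) -> ((safe & ~idle) & ~safe)))) = True
    (((idle | key) <-> (~key | ~heat)) <-> ~busy) | ((~heat & ~busy) -> ((safe & ~idle) & ~safe)) = False
      ((idle | key) <-> (~key | ~heat)) <-> ~busy = False
        (idle | key) <-> (~key | ~heat) = False
          idle | key = False
          ~key | ~heat = True
            ~key = True
            ~heat = True
        ~busy = True
      (~heat & ~busy) -> ((safe & ~idle) & ~safe) = False
        ~heat & ~busy = True
          ~heat = True
          ~busy = True
        (safe & ~idle) & ~safe = False
          safe & ~idle = False
            ~idle = True
          ~safe = True
The formula evaluates to True.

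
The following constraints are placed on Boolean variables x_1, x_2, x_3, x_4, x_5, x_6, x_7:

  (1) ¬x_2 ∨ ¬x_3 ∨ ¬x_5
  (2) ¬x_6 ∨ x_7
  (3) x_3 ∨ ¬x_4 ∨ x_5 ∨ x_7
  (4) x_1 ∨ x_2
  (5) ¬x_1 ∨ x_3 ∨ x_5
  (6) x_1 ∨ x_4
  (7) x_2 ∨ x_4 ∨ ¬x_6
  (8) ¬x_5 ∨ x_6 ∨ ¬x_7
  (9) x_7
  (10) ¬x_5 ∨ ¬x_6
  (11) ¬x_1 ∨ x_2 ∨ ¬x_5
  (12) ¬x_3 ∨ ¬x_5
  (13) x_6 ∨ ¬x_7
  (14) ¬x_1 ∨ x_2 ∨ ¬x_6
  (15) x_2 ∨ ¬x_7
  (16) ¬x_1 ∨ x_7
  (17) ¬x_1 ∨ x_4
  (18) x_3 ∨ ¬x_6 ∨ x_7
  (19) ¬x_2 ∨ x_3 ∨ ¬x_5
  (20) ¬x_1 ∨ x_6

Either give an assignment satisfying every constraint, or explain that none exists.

x_1 = False, x_2 = True, x_3 = True, x_4 = True, x_5 = False, x_6 = True, x_7 = True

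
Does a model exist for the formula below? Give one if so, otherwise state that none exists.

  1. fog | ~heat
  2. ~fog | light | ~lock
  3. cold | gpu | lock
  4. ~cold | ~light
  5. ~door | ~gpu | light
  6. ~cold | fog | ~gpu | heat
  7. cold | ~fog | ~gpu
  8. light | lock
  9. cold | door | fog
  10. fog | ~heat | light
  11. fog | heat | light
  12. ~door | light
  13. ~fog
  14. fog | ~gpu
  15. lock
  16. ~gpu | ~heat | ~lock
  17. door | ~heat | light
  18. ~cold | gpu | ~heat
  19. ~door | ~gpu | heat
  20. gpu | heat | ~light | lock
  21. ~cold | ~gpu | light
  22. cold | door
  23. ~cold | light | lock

cold = False; gpu = False; heat = False; door = True; light = True; lock = True; fog = False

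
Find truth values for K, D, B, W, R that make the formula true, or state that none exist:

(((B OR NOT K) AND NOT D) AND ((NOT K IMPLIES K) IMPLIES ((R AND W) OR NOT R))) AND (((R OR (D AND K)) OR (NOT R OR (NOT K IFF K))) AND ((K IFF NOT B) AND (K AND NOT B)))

Case K = True: the formula simplifies to ((B AND NOT D) AND ((R AND W) OR NOT R)) AND (((R OR D) OR NOT R) AND (NOT B AND NOT B)).
  B = True: the conjunct NOT B is False.
  B = False: the conjunct B is False.
Case K = False: the conjunct K is False.
Both cases fail — unsatisfiable.

UNSATISFIABLE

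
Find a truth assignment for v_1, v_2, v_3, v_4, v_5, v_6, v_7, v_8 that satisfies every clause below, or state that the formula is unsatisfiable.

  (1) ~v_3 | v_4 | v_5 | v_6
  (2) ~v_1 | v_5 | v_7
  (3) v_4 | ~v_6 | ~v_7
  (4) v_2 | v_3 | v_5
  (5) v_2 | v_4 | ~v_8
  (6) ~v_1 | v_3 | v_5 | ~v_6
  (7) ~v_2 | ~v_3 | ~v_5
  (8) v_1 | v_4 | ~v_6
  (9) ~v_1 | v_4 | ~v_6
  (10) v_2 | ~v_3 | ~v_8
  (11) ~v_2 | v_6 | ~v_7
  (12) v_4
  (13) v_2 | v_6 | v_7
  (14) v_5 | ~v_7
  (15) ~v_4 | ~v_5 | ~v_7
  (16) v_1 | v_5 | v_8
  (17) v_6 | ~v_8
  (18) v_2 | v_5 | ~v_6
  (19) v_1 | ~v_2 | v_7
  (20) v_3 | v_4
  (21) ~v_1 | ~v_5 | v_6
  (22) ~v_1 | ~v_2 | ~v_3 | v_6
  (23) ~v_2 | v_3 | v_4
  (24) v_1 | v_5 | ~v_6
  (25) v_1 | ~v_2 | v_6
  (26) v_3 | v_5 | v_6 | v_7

v_1=F, v_2=F, v_3=F, v_4=T, v_5=T, v_6=T, v_7=F, v_8=F

Unit clause (v_4) forces v_4 = True.
Set v_1 = False.
Try v_2 = True:
  (v_1 | ~v_2 | v_7) forces v_7 = True.
  (~v_2 | v_6 | ~v_7) forces v_6 = True.
  (v_5 | ~v_7) forces v_5 = True.
  clause (~v_4 | ~v_5 | ~v_7) is falsified — backtrack.
So v_2 = False.
Set v_3 = False.
  then (v_2 | v_3 | v_5) forces v_5 = True.
  then (~v_4 | ~v_5 | ~v_7) forces v_7 = False.
  then (v_2 | v_6 | v_7) forces v_6 = True.
Set v_8 = False.
All clauses satisfied.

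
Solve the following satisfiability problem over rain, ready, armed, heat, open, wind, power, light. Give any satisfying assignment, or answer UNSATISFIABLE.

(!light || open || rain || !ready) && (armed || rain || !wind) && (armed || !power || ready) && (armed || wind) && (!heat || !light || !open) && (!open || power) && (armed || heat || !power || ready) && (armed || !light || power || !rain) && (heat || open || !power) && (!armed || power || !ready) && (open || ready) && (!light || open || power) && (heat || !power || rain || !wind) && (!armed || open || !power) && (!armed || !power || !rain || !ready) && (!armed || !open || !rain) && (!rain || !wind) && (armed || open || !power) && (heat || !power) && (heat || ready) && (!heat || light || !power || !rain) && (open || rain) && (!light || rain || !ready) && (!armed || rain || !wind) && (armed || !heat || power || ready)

Set rain = False.
  then (open || rain) forces open = True.
  then (!open || power) forces power = True.
  then (heat || !power) forces heat = True.
  then (!heat || !light || !open) forces light = False.
Set ready = False.
  then (armed || !power || ready) forces armed = True.
  then (!armed || rain || !wind) forces wind = False.
All clauses satisfied.

rain = False, ready = False, armed = True, heat = True, open = True, wind = False, power = True, light = False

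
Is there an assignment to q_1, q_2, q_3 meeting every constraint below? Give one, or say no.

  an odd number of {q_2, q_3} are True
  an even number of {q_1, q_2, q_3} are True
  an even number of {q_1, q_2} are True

q_1 = True; q_2 = True; q_3 = False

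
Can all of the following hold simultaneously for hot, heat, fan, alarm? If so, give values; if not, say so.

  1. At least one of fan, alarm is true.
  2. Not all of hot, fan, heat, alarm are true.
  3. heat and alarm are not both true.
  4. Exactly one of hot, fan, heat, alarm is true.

hot = False, heat = False, fan = False, alarm = True

  (1) {fan, alarm}: 1 true — at least one ✓
  (2) {hot, fan, heat, alarm}: 1/4 true — not all ✓
  (3) heat=F, alarm=T — not both ✓
  (4) {hot, fan, heat, alarm}: 1 true — exactly one ✓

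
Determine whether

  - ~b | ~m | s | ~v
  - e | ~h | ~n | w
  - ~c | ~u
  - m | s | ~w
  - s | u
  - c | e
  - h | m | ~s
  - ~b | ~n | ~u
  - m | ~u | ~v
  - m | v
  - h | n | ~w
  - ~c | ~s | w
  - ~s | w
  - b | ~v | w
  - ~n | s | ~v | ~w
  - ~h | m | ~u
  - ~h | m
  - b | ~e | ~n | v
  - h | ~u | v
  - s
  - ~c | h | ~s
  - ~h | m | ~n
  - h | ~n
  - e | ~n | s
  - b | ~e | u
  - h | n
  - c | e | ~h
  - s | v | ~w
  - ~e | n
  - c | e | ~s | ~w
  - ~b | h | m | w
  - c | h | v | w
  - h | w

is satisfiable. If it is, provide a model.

Unit clause (s) forces s = True.
In (~s | w) only w is left, so w = True.
Set n = True.
  then (h | ~n) forces h = True.
  then (~h | m) forces m = True.
Set e = False.
  then (c | e) forces c = True.
  then (~c | ~u) forces u = False.
Set b = True.
Set v = True.
All clauses satisfied.

w = True, n = True, e = False, c = True, s = True, h = True, b = True, m = True, v = True, u = False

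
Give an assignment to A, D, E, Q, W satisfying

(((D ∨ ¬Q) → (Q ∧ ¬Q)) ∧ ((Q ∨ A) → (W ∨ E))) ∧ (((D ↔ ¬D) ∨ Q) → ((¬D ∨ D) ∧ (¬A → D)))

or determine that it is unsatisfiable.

A=T; D=F; E=F; Q=T; W=T

  ((D ∨ ¬Q) → (Q ∧ ¬Q)) ∧ ((Q ∨ A) → (W ∨ E)) = True
    (D ∨ ¬Q) → (Q ∧ ¬Q) = True
      D ∨ ¬Q = False
        ¬Q = False
      Q ∧ ¬Q = False
        ¬Q = False
    (Q ∨ A) → (W ∨ E) = True
      Q ∨ A = True
      W ∨ E = True
  ((D ↔ ¬D) ∨ Q) → ((¬D ∨ D) ∧ (¬A → D)) = True
    (D ↔ ¬D) ∨ Q = True
      D ↔ ¬D = False
        ¬D = True
    (¬D ∨ D) ∧ (¬A → D) = True
      ¬D ∨ D = True
        ¬D = True
      ¬A → D = True
        ¬A = False
Both conjuncts True, so the formula holds.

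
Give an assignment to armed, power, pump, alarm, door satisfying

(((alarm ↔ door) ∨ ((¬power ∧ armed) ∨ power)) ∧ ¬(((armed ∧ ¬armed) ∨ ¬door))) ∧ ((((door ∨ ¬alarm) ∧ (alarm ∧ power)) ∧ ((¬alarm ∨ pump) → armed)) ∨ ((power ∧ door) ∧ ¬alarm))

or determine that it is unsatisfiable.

armed: True; power: True; pump: True; alarm: False; door: True

  ((alarm ↔ door) ∨ ((¬power ∧ armed) ∨ power)) ∧ ¬(((armed ∧ ¬armed) ∨ ¬door)) = True
    (alarm ↔ door) ∨ ((¬power ∧ armed) ∨ power) = True
      alarm ↔ door = False
      (¬power ∧ armed) ∨ power = True
        ¬power ∧ armed = False
          ¬power = False
    ¬(((armed ∧ ¬armed) ∨ ¬door)) = True
      (armed ∧ ¬armed) ∨ ¬door = False
        armed ∧ ¬armed = False
          ¬armed = False
        ¬door = False
  (((door ∨ ¬alarm) ∧ (alarm ∧ power)) ∧ ((¬alarm ∨ pump) → armed)) ∨ ((power ∧ door) ∧ ¬alarm) = True
    ((door ∨ ¬alarm) ∧ (alarm ∧ power)) ∧ ((¬alarm ∨ pump) → armed) = False
      (door ∨ ¬alarm) ∧ (alarm ∧ power) = False
        door ∨ ¬alarm = True
          ¬alarm = True
        alarm ∧ power = False
      (¬alarm ∨ pump) → armed = True
        ¬alarm ∨ pump = True
          ¬alarm = True
    (power ∧ door) ∧ ¬alarm = True
      power ∧ door = True
      ¬alarm = True
Both conjuncts True, so the formula holds.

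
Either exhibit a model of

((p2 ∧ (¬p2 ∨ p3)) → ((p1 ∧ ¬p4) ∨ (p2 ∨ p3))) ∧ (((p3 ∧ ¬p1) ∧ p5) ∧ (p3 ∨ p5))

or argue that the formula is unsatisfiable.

p1 = False, p2 = True, p3 = True, p4 = False, p5 = True

  (p2 ∧ (¬p2 ∨ p3)) → ((p1 ∧ ¬p4) ∨ (p2 ∨ p3)) = True
    p2 ∧ (¬p2 ∨ p3) = True
      ¬p2 ∨ p3 = True
        ¬p2 = False
    (p1 ∧ ¬p4) ∨ (p2 ∨ p3) = True
      p1 ∧ ¬p4 = False
        ¬p4 = True
      p2 ∨ p3 = True
  ((p3 ∧ ¬p1) ∧ p5) ∧ (p3 ∨ p5) = True
    (p3 ∧ ¬p1) ∧ p5 = True
      p3 ∧ ¬p1 = True
        ¬p1 = True
    p3 ∨ p5 = True
Both conjuncts True, so the formula holds.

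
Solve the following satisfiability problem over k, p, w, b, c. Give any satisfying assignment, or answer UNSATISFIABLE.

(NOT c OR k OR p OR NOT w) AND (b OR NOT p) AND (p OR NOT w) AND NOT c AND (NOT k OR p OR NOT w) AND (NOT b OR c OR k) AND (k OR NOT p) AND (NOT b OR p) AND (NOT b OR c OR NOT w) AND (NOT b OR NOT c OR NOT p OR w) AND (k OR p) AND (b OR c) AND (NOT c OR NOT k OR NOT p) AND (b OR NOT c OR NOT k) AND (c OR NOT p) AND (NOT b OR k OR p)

Case c = True:
  Clause (NOT c) is falsified — contradiction.
Case c = False:
  (b OR c) forces b = True.
  (NOT b OR c OR k) forces k = True.
  (NOT b OR p) forces p = True.
  Clause (c OR NOT p) is falsified — contradiction.
Both cases fail, so the formula is unsatisfiable.

Unsatisfiable — no assignment works.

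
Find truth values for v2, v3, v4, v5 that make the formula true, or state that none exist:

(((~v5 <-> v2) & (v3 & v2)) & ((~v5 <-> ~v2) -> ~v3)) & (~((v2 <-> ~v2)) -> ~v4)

v2: True; v3: True; v4: False; v5: False

  ((~v5 <-> v2) & (v3 & v2)) & ((~v5 <-> ~v2) -> ~v3) = True
    (~v5 <-> v2) & (v3 & v2) = True
      ~v5 <-> v2 = True
        ~v5 = True
      v3 & v2 = True
    (~v5 <-> ~v2) -> ~v3 = True
      ~v5 <-> ~v2 = False
        ~v5 = True
        ~v2 = False
      ~v3 = False
  ~((v2 <-> ~v2)) -> ~v4 = True
    ~((v2 <-> ~v2)) = True
      v2 <-> ~v2 = False
        ~v2 = False
    ~v4 = True
Both conjuncts True, so the formula holds.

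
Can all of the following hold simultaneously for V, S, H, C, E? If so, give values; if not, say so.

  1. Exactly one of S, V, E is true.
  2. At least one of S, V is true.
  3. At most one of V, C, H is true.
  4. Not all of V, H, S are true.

V: True; S: False; H: False; C: False; E: False

  (1) {S, V, E}: 1 true — exactly one ✓
  (2) {S, V}: 1 true — at least one ✓
  (3) {V, C, H}: 1 true — at most one ✓
  (4) {V, H, S}: 1/3 true — not all ✓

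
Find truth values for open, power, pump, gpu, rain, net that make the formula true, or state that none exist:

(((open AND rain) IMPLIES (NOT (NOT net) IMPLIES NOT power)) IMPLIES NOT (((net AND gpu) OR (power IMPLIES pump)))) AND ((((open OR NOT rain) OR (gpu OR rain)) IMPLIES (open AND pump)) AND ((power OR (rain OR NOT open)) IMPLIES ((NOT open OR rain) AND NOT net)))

Case power = True: the formula simplifies to (((open AND rain) IMPLIES NOT net) IMPLIES NOT (((net AND gpu) OR pump))) AND ((((open OR NOT rain) OR (gpu OR rain)) IMPLIES (open AND pump)) AND ((NOT open OR rain) AND NOT net)).
  net = True: the conjunct NOT net is False.
  net = False: simplifies to NOT pump AND ((((open OR NOT rain) OR (gpu OR rain)) IMPLIES (open AND pump)) AND (NOT open OR rain)).
    pump = True: the conjunct NOT pump is False.
    pump = False: simplifies to NOT (((open OR NOT rain) OR (gpu OR rain))) AND (NOT open OR rain).
      rain = True: the conjunct NOT (((open OR NOT rain) OR (gpu OR rain))) becomes NOT ((open OR True)) = False.
      rain = False: the conjunct NOT (((open OR NOT rain) OR (gpu OR rain))) becomes NOT ((True OR gpu)) = False.
Case power = False: the conjunct ((open AND rain) IMPLIES (NOT (NOT net) IMPLIES NOT power)) IMPLIES NOT (((net AND gpu) OR (power IMPLIES pump))) becomes ((open AND rain) IMPLIES True) IMPLIES NOT True = False.
Both cases fail — unsatisfiable.

Unsatisfiable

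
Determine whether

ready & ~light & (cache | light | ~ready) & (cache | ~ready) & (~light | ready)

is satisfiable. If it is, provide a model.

Unit clause (ready) forces ready = True.
Unit clause (~light) forces light = False.
In (cache | light | ~ready) only cache is left, so cache = True.
All clauses satisfied.

cache: True; light: False; ready: True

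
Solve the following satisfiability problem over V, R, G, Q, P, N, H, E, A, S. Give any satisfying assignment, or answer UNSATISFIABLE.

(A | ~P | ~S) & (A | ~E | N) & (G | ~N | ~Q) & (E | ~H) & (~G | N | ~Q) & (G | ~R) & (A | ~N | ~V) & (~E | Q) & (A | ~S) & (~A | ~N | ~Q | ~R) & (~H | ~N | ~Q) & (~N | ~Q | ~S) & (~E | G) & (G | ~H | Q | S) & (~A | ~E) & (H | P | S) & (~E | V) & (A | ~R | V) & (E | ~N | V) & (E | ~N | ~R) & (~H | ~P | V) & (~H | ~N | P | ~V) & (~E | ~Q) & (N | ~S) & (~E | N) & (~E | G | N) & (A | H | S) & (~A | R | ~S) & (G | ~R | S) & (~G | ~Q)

Set V = False.
  then (~E | V) forces E = False.
  then (E | ~N | V) forces N = False.
  then (N | ~S) forces S = False.
  then (E | ~H) forces H = False.
  then (H | P | S) forces P = True.
  then (A | H | S) forces A = True.
Set R = True.
  then (G | ~R) forces G = True.
  then (~G | ~Q) forces Q = False.
All clauses satisfied.

V = False; R = True; G = True; Q = False; P = True; N = False; H = False; E = False; A = True; S = False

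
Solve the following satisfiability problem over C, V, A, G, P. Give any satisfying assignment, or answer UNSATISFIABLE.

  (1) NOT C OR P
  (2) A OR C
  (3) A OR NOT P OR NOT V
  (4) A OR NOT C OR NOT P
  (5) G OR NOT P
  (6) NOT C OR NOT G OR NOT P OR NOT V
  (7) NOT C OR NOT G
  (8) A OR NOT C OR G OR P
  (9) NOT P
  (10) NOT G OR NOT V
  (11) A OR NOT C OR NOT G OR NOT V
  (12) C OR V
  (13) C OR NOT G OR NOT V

C = False, V = True, A = True, G = False, P = False

Unit clause (NOT P) forces P = False.
In (NOT C OR P) only NOT C is left, so C = False.
In (A OR C) only A is left, so A = True.
In (C OR V) only V is left, so V = True.
In (C OR NOT G OR NOT V) only NOT G is left, so G = False.
All clauses satisfied.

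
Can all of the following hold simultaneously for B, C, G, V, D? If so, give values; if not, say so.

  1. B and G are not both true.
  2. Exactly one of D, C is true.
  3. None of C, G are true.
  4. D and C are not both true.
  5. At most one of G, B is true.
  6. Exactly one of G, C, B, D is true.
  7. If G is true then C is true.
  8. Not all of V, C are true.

B=F, C=F, G=F, V=T, D=T

  (1) B=F, G=F — not both ✓
  (2) {D, C}: 1 true — exactly one ✓
  (3) {C, G}: 0 true — none ✓
  (4) D=T, C=F — not both ✓
  (5) {G, B}: 0 true — at most one ✓
  (6) {G, C, B, D}: 1 true — exactly one ✓
  (7) G=F ⇒ C: vacuous ✓
  (8) {V, C}: 1/2 true — not all ✓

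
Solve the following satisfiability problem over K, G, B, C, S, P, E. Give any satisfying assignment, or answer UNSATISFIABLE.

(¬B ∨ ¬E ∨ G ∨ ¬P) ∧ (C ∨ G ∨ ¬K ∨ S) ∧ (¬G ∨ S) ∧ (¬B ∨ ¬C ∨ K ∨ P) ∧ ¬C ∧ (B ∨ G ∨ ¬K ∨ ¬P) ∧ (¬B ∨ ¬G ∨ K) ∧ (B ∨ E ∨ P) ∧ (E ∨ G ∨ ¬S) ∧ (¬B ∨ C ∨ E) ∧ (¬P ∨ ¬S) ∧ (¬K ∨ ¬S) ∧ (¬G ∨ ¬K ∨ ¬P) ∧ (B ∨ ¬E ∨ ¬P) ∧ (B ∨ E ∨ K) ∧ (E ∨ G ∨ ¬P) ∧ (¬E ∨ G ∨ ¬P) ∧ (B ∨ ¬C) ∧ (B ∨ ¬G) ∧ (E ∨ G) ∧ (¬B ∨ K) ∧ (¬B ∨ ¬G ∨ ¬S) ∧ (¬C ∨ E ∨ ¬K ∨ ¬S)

K=F, G=F, B=F, C=F, S=T, P=F, E=T

Unit clause (¬C) forces C = False.
Set K = False.
  then (¬B ∨ K) forces B = False.
  then (B ∨ E ∨ K) forces E = True.
  then (B ∨ ¬G) forces G = False.
  then (B ∨ ¬E ∨ ¬P) forces P = False.
Set S = True.
All clauses satisfied.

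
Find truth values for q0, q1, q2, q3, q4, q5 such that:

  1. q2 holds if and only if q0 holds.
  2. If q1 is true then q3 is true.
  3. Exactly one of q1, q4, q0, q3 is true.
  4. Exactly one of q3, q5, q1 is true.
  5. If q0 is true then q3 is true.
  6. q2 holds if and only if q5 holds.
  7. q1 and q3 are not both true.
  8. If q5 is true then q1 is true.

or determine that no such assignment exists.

q0: False, q1: False, q2: False, q3: True, q4: False, q5: False

  (1) q2=F, q0=F — same ✓
  (2) q1=F ⇒ q3: vacuous ✓
  (3) {q1, q4, q0, q3}: 1 true — exactly one ✓
  (4) {q3, q5, q1}: 1 true — exactly one ✓
  (5) q0=F ⇒ q3: vacuous ✓
  (6) q2=F, q5=F — same ✓
  (7) q1=F, q3=T — not both ✓
  (8) q5=F ⇒ q1: vacuous ✓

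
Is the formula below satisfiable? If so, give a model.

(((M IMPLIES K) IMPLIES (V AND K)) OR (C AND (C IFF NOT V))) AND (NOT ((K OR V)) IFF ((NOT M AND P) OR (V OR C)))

K=F, C=T, P=T, V=F, M=T

  ((M IMPLIES K) IMPLIES (V AND K)) OR (C AND (C IFF NOT V)) = True
    (M IMPLIES K) IMPLIES (V AND K) = True
      M IMPLIES K = False
      V AND K = False
    C AND (C IFF NOT V) = True
      C IFF NOT V = True
        NOT V = True
  NOT ((K OR V)) IFF ((NOT M AND P) OR (V OR C)) = True
    NOT ((K OR V)) = True
      K OR V = False
    (NOT M AND P) OR (V OR C) = True
      NOT M AND P = False
        NOT M = False
      V OR C = True
Both conjuncts True, so the formula holds.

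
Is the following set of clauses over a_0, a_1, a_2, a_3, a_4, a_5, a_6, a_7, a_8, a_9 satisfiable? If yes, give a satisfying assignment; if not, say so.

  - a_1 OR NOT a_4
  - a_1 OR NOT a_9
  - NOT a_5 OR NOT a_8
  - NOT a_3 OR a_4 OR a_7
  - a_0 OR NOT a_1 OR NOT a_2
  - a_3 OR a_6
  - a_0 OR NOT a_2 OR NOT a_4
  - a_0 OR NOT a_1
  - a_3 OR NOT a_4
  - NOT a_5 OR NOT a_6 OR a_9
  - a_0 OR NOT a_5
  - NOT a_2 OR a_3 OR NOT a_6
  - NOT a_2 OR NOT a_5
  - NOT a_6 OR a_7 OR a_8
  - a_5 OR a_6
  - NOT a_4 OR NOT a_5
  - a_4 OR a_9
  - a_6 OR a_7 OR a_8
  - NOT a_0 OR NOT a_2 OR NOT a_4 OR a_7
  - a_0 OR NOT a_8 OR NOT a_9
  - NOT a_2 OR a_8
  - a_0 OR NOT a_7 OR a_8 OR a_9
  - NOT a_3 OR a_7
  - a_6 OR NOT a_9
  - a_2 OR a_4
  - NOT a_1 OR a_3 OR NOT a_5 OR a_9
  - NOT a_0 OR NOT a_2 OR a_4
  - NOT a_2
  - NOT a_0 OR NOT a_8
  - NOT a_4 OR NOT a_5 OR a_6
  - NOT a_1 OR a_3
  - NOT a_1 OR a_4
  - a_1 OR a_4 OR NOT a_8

a_0 = True, a_1 = True, a_2 = False, a_3 = True, a_4 = True, a_5 = False, a_6 = True, a_7 = True, a_8 = False, a_9 = False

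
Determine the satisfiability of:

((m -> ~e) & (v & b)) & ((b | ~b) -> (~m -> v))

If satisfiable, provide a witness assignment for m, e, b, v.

m = True; e = False; b = True; v = True

  (m -> ~e) & (v & b) = True
    m -> ~e = True
      ~e = True
    v & b = True
  (b | ~b) -> (~m -> v) = True
    b | ~b = True
      ~b = False
    ~m -> v = True
      ~m = False
Both conjuncts True, so the formula holds.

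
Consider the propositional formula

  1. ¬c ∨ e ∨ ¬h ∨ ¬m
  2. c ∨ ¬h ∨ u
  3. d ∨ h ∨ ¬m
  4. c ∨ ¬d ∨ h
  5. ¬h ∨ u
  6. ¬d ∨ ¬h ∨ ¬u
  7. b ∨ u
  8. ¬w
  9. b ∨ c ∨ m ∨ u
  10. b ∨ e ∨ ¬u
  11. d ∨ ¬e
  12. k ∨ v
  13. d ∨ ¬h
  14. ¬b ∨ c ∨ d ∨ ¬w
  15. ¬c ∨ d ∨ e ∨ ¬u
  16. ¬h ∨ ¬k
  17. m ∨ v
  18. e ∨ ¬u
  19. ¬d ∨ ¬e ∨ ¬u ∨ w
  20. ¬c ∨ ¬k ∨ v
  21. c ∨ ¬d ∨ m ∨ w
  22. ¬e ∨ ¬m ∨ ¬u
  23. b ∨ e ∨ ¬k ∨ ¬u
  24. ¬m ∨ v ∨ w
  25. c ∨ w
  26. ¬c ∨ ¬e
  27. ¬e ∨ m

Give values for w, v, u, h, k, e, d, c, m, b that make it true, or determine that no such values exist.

w=F; v=T; u=F; h=F; k=T; e=F; d=T; c=T; m=T; b=T

Unit clause (¬w) forces w = False.
In (c ∨ w) only c is left, so c = True.
In (¬c ∨ ¬e) only ¬e is left, so e = False.
In (e ∨ ¬u) only ¬u is left, so u = False.
In (¬h ∨ u) only ¬h is left, so h = False.
In (b ∨ u) only b is left, so b = True.
Try v = False:
  (k ∨ v) forces k = True.
  clause (¬c ∨ ¬k ∨ v) is falsified — backtrack.
So v = True.
Set k = True.
Set d = True.
Set m = True.
All clauses satisfied.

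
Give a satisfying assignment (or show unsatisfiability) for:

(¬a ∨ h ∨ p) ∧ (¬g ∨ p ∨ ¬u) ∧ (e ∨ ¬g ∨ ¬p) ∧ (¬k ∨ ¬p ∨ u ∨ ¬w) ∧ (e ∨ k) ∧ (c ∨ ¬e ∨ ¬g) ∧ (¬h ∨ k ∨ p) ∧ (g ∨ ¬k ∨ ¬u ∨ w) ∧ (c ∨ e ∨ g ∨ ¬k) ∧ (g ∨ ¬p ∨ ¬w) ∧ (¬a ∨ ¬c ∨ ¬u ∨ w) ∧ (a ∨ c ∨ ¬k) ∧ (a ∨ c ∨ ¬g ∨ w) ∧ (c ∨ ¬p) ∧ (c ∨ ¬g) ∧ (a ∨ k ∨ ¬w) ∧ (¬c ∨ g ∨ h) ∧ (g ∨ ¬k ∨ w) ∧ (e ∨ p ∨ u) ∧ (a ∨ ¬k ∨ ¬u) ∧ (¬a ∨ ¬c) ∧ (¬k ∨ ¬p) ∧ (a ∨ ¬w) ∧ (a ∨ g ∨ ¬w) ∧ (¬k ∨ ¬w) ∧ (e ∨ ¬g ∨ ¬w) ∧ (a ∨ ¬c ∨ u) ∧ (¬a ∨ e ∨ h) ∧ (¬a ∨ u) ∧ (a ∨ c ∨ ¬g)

Set e = True.
Set g = True.
  then (c ∨ ¬e ∨ ¬g) forces c = True.
  then (¬a ∨ ¬c) forces a = False.
  then (a ∨ ¬w) forces w = False.
  then (a ∨ ¬c ∨ u) forces u = True.
  then (¬g ∨ p ∨ ¬u) forces p = True.
  then (a ∨ ¬k ∨ ¬u) forces k = False.
Set h = False.
All clauses satisfied.

e: True; g: True; a: False; c: True; k: False; p: True; u: True; h: False; w: False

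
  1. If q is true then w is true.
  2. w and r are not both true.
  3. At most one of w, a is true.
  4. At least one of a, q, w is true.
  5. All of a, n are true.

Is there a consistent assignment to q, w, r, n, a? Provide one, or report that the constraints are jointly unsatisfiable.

q = False; w = False; r = False; n = True; a = True

  (1) q=F ⇒ w: vacuous ✓
  (2) w=F, r=F — not both ✓
  (3) {w, a}: 1 true — at most one ✓
  (4) {a, q, w}: 1 true — at least one ✓
  (5) {a, n}: all 2 true ✓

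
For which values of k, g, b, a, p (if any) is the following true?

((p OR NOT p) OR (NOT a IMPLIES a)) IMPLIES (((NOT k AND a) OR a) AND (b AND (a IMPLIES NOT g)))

k=F, g=F, b=T, a=T, p=F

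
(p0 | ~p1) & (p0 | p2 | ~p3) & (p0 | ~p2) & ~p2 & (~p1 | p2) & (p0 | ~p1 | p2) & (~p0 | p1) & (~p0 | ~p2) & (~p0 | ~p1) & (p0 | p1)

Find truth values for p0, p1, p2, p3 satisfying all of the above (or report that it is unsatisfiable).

Case p2 = True:
  Clause (~p2) is falsified — contradiction.
Case p2 = False:
  (~p1 | p2) forces p1 = False.
  (~p0 | p1) forces p0 = False.
  Clause (p0 | p1) is falsified — contradiction.
Both cases fail, so the formula is unsatisfiable.

Unsatisfiable — no assignment works.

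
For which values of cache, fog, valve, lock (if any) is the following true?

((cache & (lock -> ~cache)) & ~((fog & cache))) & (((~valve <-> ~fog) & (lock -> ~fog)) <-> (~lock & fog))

cache: True, fog: False, valve: True, lock: False

  (cache & (lock -> ~cache)) & ~((fog & cache)) = True
    cache & (lock -> ~cache) = True
      lock -> ~cache = True
        ~cache = False
    ~((fog & cache)) = True
      fog & cache = False
  ((~valve <-> ~fog) & (lock -> ~fog)) <-> (~lock & fog) = True
    (~valve <-> ~fog) & (lock -> ~fog) = False
      ~valve <-> ~fog = False
        ~valve = False
        ~fog = True
      lock -> ~fog = True
        ~fog = True
    ~lock & fog = False
      ~lock = True
Both conjuncts True, so the formula holds.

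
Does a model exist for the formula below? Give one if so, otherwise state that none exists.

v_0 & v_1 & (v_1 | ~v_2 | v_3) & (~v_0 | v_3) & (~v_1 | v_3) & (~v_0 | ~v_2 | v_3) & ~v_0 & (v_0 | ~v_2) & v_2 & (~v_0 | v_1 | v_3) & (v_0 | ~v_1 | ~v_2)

Case v_0 = True:
  Clause (~v_0) is falsified — contradiction.
Case v_0 = False:
  Clause (v_0) is falsified — contradiction.
Both cases fail, so the formula is unsatisfiable.

No satisfying assignment exists.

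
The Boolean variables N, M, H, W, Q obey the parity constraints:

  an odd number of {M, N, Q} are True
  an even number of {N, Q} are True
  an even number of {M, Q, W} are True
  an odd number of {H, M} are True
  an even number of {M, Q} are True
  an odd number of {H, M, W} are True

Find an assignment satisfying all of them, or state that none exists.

N = True, M = True, H = False, W = False, Q = True

{M, N, Q}: 3 true → odd ✓
{N, Q}: 2 true → even ✓
{M, Q, W}: 2 true → even ✓
{H, M}: 1 true → odd ✓
{M, Q}: 2 true → even ✓
{H, M, W}: 1 true → odd ✓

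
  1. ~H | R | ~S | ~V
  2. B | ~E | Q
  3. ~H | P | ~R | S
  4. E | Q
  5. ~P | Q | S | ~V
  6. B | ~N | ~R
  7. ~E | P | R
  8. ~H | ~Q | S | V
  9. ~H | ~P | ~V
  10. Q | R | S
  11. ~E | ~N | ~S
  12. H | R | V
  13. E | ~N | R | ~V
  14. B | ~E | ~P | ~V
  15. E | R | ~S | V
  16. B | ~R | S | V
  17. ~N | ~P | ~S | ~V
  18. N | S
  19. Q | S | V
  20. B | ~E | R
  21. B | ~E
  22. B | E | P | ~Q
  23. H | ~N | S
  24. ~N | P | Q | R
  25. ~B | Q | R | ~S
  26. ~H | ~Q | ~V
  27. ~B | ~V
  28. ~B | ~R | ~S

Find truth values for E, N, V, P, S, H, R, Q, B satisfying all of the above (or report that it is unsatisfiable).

E=F; N=F; V=T; P=T; S=T; H=F; R=F; Q=T; B=F

Set E = False.
  then (E | Q) forces Q = True.
Set N = False.
  then (N | S) forces S = True.
Set V = True.
  then (~H | ~Q | ~V) forces H = False.
  then (~B | ~V) forces B = False.
  then (B | E | P | ~Q) forces P = True.
Set R = False.
All clauses satisfied.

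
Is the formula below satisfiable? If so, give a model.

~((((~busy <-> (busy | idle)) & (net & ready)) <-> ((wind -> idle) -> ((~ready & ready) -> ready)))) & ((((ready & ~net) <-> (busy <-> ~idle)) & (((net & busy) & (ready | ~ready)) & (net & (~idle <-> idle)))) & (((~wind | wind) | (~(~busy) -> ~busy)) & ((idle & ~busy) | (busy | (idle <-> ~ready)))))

The conjunct ~idle <-> idle is unsatisfiable on its own:
  idle=F: evaluates to False.
  idle=T: evaluates to False.
So the whole conjunction is unsatisfiable.

No satisfying assignment exists.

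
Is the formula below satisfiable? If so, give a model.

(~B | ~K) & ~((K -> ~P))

B=F, K=T, P=T

  ~B | ~K = True
    ~B = True
    ~K = False
  ~((K -> ~P)) = True
    K -> ~P = False
      ~P = False
Both conjuncts True, so the formula holds.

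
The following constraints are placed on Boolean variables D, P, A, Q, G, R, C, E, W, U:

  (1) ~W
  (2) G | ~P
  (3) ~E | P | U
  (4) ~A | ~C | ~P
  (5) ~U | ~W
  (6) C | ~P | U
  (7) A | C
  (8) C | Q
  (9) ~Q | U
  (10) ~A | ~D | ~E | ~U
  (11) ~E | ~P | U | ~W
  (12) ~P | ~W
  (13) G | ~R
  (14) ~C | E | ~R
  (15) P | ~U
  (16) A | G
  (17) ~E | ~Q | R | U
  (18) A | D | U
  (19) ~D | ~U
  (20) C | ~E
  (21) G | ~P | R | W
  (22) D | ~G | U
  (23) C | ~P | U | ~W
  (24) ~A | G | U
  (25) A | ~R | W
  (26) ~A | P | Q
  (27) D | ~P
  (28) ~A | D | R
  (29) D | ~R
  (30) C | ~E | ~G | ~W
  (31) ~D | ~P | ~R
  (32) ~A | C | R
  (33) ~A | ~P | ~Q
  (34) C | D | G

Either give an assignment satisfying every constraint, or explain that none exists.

D=T, P=F, A=F, Q=F, G=T, R=F, C=T, E=F, W=F, U=F

Unit clause (~W) forces W = False.
Set D = True.
  then (~D | ~U) forces U = False.
  then (~Q | U) forces Q = False.
  then (C | Q) forces C = True.
Set P = False.
  then (~E | P | U) forces E = False.
  then (~C | E | ~R) forces R = False.
  then (~A | P | Q) forces A = False.
  then (A | G) forces G = True.
All clauses satisfied.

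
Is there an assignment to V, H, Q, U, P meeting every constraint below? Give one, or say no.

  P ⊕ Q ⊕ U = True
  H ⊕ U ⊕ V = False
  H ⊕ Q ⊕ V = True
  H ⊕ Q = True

V=F, H=F, Q=T, U=F, P=F

P ⊕ Q ⊕ U = F ⊕ T ⊕ F = True ✓
H ⊕ U ⊕ V = F ⊕ F ⊕ F = False ✓
H ⊕ Q ⊕ V = F ⊕ T ⊕ F = True ✓
H ⊕ Q = F ⊕ T = True ✓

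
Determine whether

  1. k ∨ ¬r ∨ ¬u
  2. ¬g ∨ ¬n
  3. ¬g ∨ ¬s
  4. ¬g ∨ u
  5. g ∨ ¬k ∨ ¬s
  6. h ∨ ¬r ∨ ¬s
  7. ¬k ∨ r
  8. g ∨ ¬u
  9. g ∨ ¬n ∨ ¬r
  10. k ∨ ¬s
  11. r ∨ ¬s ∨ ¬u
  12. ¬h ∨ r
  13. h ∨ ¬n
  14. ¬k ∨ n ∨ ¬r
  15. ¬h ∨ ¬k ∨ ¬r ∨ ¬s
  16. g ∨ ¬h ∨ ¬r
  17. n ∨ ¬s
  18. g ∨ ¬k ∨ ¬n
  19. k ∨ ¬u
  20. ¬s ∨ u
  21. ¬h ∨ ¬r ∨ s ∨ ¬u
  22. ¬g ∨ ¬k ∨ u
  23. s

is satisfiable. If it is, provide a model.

No satisfying assignment exists.

Case s = True:
  (¬g ∨ ¬s) forces g = False.
  (g ∨ ¬k ∨ ¬s) forces k = False.
  Clause (k ∨ ¬s) is falsified — contradiction.
Case s = False:
  Clause (s) is falsified — contradiction.
Both cases fail, so the formula is unsatisfiable.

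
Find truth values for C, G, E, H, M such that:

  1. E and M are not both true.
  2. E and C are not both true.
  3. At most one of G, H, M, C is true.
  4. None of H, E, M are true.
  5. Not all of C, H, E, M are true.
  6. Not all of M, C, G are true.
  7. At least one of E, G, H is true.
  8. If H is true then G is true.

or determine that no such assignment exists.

C = False, G = True, E = False, H = False, M = False

  (1) E=F, M=F — not both ✓
  (2) E=F, C=F — not both ✓
  (3) {G, H, M, C}: 1 true — at most one ✓
  (4) {H, E, M}: 0 true — none ✓
  (5) {C, H, E, M}: 0/4 true — not all ✓
  (6) {M, C, G}: 1/3 true — not all ✓
  (7) {E, G, H}: 1 true — at least one ✓
  (8) H=F ⇒ G: vacuous ✓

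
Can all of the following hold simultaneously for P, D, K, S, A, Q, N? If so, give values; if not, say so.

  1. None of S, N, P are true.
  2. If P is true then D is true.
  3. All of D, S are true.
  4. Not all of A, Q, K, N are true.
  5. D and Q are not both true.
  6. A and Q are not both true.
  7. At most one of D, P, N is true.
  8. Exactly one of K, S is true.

Unsatisfiable — no assignment works.

Case S = True:
  Constraint (1) is violated (S=T) — contradiction.
Case S = False:
  Constraint (3) is violated (S=F) — contradiction.
Both cases fail — unsatisfiable.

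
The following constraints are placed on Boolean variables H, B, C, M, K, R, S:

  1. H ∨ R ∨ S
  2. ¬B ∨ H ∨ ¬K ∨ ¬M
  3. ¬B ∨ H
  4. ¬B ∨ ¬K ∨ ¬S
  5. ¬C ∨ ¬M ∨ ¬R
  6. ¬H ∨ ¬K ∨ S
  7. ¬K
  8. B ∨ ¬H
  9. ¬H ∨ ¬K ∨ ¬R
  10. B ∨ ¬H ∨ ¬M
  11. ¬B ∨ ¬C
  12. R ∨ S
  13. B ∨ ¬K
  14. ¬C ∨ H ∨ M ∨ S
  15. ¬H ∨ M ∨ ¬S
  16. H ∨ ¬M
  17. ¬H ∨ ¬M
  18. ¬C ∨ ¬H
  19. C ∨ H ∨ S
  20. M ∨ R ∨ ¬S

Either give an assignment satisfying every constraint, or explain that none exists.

H = False; B = False; C = True; M = False; K = False; R = True; S = True

Unit clause (¬K) forces K = False.
Set H = False.
  then (¬B ∨ H) forces B = False.
  then (H ∨ ¬M) forces M = False.
Set C = True.
  then (¬C ∨ H ∨ M ∨ S) forces S = True.
  then (M ∨ R ∨ ¬S) forces R = True.
All clauses satisfied.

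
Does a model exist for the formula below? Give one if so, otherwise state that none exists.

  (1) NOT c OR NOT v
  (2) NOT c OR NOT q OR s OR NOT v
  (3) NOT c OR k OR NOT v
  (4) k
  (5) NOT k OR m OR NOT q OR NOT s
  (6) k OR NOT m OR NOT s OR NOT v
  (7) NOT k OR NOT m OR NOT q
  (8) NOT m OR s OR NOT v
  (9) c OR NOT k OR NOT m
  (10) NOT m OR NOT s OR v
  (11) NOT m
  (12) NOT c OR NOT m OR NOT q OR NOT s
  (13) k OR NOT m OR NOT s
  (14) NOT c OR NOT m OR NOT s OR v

Unit clause (k) forces k = True.
Unit clause (NOT m) forces m = False.
Set s = False.
Set v = False.
Set c = False.
Set q = False.
All clauses satisfied.

k: True; m: False; s: False; v: False; c: False; q: False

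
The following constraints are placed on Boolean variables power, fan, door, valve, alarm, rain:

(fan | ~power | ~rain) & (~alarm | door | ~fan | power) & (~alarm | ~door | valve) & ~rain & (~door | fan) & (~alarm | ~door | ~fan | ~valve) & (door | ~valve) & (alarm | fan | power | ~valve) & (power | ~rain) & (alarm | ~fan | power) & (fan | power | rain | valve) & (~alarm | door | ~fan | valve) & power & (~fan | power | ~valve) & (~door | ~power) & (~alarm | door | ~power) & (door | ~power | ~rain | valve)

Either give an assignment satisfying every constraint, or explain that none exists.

power = True, fan = False, door = False, valve = False, alarm = False, rain = False

Unit clause (~rain) forces rain = False.
Unit clause (power) forces power = True.
In (~door | ~power) only ~door is left, so door = False.
In (~alarm | door | ~power) only ~alarm is left, so alarm = False.
In (door | ~valve) only ~valve is left, so valve = False.
Set fan = False.
All clauses satisfied.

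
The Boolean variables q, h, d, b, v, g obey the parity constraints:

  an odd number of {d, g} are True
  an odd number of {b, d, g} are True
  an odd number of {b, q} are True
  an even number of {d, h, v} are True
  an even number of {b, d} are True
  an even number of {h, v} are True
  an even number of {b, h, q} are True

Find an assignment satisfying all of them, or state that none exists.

q = True, h = True, d = False, b = False, v = True, g = True

{d, g}: 1 true → odd ✓
{b, d, g}: 1 true → odd ✓
{b, q}: 1 true → odd ✓
{d, h, v}: 2 true → even ✓
{b, d}: 0 true → even ✓
{h, v}: 2 true → even ✓
{b, h, q}: 2 true → even ✓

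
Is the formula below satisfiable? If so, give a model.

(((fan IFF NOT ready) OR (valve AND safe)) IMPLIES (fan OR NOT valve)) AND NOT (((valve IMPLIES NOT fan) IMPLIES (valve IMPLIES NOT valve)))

safe = False; fan = False; ready = False; valve = True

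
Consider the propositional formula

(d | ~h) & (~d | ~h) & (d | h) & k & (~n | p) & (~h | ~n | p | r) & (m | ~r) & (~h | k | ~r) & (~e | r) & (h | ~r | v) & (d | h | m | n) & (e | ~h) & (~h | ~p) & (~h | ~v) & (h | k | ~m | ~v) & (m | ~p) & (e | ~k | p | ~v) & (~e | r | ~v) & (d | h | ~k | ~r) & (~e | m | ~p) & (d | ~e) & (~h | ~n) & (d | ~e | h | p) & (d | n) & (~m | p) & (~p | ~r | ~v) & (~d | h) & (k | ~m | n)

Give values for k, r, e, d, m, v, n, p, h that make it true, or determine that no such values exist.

No satisfying assignment exists.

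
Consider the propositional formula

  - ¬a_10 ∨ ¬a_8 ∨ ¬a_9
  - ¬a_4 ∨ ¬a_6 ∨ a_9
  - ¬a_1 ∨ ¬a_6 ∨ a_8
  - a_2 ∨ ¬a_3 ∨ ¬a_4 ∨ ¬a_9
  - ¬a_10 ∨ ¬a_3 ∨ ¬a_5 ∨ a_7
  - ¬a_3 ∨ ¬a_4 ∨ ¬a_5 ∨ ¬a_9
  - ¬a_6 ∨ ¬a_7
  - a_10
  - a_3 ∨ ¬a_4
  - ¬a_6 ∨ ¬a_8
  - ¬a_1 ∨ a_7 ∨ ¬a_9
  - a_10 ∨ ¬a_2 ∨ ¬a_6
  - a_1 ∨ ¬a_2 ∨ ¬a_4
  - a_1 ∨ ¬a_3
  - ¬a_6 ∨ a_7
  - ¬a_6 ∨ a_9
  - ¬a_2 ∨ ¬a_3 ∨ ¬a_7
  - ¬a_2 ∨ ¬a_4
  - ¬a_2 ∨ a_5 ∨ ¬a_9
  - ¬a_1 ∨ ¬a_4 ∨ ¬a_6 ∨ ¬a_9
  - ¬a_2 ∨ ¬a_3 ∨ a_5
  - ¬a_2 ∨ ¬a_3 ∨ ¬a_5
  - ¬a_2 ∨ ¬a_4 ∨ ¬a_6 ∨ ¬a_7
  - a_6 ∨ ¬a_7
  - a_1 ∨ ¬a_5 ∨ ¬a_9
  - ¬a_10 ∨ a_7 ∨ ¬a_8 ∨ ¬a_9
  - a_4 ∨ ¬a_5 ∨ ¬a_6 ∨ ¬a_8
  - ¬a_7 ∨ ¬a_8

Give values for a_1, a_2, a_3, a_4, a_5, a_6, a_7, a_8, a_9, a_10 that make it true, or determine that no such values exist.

a_1=T; a_2=F; a_3=T; a_4=T; a_5=F; a_6=F; a_7=F; a_8=T; a_9=F; a_10=T

Unit clause (a_10) forces a_10 = True.
Set a_1 = True.
Set a_2 = False.
Set a_3 = True.
Set a_4 = True.
  then (a_2 ∨ ¬a_3 ∨ ¬a_4 ∨ ¬a_9) forces a_9 = False.
  then (¬a_6 ∨ a_9) forces a_6 = False.
  then (a_6 ∨ ¬a_7) forces a_7 = False.
  then (¬a_10 ∨ ¬a_3 ∨ ¬a_5 ∨ a_7) forces a_5 = False.
Set a_8 = True.
All clauses satisfied.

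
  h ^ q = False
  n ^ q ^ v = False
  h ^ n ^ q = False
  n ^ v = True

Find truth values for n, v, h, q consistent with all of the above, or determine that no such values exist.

n=F, v=T, h=T, q=T

h ^ q = T ^ T = False ✓
n ^ q ^ v = F ^ T ^ T = False ✓
h ^ n ^ q = T ^ F ^ T = False ✓
n ^ v = F ^ T = True ✓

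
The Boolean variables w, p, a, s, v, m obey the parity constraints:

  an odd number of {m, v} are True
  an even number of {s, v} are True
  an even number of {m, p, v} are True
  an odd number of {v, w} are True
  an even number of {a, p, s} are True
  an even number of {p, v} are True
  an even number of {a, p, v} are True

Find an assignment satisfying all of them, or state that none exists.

w = False, p = True, a = False, s = True, v = True, m = False

{m, v}: 1 true → odd ✓
{s, v}: 2 true → even ✓
{m, p, v}: 2 true → even ✓
{v, w}: 1 true → odd ✓
{a, p, s}: 2 true → even ✓
{p, v}: 2 true → even ✓
{a, p, v}: 2 true → even ✓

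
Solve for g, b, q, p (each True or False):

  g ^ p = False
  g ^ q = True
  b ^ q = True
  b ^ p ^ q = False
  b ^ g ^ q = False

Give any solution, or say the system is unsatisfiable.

g = True; b = True; q = False; p = True

g ^ p = T ^ T = False ✓
g ^ q = T ^ F = True ✓
b ^ q = T ^ F = True ✓
b ^ p ^ q = T ^ T ^ F = False ✓
b ^ g ^ q = T ^ T ^ F = False ✓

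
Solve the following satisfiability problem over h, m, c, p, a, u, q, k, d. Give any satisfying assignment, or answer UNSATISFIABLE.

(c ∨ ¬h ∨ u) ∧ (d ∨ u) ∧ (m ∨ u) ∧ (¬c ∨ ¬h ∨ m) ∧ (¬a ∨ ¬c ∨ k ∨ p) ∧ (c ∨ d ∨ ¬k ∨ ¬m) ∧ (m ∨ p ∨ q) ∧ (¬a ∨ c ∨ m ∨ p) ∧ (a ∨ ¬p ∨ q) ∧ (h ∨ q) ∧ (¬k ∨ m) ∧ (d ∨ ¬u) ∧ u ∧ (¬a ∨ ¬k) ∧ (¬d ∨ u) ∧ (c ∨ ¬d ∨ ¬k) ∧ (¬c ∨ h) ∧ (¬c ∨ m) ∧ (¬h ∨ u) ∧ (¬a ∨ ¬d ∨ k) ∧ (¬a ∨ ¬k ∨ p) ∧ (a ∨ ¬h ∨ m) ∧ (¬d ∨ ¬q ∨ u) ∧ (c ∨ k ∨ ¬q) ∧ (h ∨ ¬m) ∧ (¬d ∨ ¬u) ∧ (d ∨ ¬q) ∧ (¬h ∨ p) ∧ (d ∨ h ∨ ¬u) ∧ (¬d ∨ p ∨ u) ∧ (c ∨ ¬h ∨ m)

UNSATISFIABLE

Case u = True:
  (d ∨ ¬u) forces d = True.
  Clause (¬d ∨ ¬u) is falsified — contradiction.
Case u = False:
  Clause (u) is falsified — contradiction.
Both cases fail, so the formula is unsatisfiable.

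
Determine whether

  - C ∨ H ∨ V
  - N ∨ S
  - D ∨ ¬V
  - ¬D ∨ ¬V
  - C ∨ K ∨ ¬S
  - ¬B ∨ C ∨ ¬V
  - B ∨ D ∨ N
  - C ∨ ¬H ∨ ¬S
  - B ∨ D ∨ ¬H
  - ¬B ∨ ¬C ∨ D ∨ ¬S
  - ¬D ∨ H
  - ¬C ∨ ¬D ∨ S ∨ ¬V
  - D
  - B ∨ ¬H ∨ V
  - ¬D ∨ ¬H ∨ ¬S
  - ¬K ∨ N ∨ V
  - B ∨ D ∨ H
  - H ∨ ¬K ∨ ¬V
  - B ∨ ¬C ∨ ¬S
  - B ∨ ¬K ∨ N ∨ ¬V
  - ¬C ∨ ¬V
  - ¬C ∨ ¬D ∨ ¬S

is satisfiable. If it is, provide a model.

Unit clause (D) forces D = True.
In (¬D ∨ ¬V) only ¬V is left, so V = False.
In (¬D ∨ H) only H is left, so H = True.
In (B ∨ ¬H ∨ V) only B is left, so B = True.
In (¬D ∨ ¬H ∨ ¬S) only ¬S is left, so S = False.
In (N ∨ S) only N is left, so N = True.
Set C = True.
Set K = True.
All clauses satisfied.

N = True; D = True; S = False; V = False; C = True; K = True; H = True; B = True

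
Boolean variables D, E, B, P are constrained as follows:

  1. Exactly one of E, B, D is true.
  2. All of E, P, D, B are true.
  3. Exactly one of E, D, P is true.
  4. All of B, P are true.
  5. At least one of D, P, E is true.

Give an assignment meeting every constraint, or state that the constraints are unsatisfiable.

Unsatisfiable — no assignment works.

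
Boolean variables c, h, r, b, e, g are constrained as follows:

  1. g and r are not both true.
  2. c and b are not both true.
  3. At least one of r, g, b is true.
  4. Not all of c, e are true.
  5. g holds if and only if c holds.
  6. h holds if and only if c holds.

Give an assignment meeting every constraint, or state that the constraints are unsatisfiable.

c = False, h = False, r = True, b = False, e = True, g = False

  (1) g=F, r=T — not both ✓
  (2) c=F, b=F — not both ✓
  (3) {r, g, b}: 1 true — at least one ✓
  (4) {c, e}: 1/2 true — not all ✓
  (5) g=F, c=F — same ✓
  (6) h=F, c=F — same ✓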